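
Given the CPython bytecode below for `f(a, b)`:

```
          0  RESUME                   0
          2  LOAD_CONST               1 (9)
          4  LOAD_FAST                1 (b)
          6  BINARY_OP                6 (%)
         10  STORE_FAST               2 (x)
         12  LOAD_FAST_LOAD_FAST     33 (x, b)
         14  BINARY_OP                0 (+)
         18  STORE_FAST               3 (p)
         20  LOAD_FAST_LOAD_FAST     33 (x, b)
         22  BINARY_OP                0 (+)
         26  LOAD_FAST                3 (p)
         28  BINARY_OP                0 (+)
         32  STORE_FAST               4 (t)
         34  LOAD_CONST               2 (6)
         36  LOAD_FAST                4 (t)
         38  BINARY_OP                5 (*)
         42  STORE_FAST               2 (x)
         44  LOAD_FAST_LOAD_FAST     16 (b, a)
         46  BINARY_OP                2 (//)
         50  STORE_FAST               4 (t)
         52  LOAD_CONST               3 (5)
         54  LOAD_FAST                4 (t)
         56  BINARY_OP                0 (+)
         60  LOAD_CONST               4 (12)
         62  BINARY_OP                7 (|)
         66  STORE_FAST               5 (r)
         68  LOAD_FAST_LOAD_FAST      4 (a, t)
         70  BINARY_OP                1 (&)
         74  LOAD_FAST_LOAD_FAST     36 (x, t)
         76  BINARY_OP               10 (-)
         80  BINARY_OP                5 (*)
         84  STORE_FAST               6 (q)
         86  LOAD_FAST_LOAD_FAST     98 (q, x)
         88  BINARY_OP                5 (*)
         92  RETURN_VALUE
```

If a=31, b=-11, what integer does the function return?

LOAD_CONST → push 9. Stack: [9]
LOAD_FAST b → push -11. Stack: [9, -11]
BINARY_OP % → 9 % -11 = -2. Stack: [-2]
STORE_FAST x → x=-2. Stack: []
LOAD_FAST_LOAD_FAST x,b → push -2,-11. Stack: [-2, -11]
BINARY_OP + → -2 + -11 = -13. Stack: [-13]
STORE_FAST p → p=-13. Stack: []
LOAD_FAST_LOAD_FAST x,b → push -2,-11. Stack: [-2, -11]
BINARY_OP + → -2 + -11 = -13. Stack: [-13]
LOAD_FAST p → push -13. Stack: [-13, -13]
BINARY_OP + → -13 + -13 = -26. Stack: [-26]
STORE_FAST t → t=-26. Stack: []
LOAD_CONST → push 6. Stack: [6]
LOAD_FAST t → push -26. Stack: [6, -26]
BINARY_OP * → 6 * -26 = -156. Stack: [-156]
STORE_FAST x → x=-156. Stack: []
LOAD_FAST_LOAD_FAST b,a → push -11,31. Stack: [-11, 31]
BINARY_OP // → -11 // 31 = -1. Stack: [-1]
STORE_FAST t → t=-1. Stack: []
LOAD_CONST → push 5. Stack: [5]
LOAD_FAST t → push -1. Stack: [5, -1]
BINARY_OP + → 5 + -1 = 4. Stack: [4]
LOAD_CONST → push 12. Stack: [4, 12]
BINARY_OP | → 4 | 12 = 12. Stack: [12]
STORE_FAST r → r=12. Stack: []
LOAD_FAST_LOAD_FAST a,t → push 31,-1. Stack: [31, -1]
BINARY_OP & → 31 & -1 = 31. Stack: [31]
LOAD_FAST_LOAD_FAST x,t → push -156,-1. Stack: [31, -156, -1]
BINARY_OP - → -156 - -1 = -155. Stack: [31, -155]
BINARY_OP * → 31 * -155 = -4805. Stack: [-4805]
STORE_FAST q → q=-4805. Stack: []
LOAD_FAST_LOAD_FAST q,x → push -4805,-156. Stack: [-4805, -156]
BINARY_OP * → -4805 * -156 = 749580. Stack: [749580]
RETURN_VALUE → return 749580.

749580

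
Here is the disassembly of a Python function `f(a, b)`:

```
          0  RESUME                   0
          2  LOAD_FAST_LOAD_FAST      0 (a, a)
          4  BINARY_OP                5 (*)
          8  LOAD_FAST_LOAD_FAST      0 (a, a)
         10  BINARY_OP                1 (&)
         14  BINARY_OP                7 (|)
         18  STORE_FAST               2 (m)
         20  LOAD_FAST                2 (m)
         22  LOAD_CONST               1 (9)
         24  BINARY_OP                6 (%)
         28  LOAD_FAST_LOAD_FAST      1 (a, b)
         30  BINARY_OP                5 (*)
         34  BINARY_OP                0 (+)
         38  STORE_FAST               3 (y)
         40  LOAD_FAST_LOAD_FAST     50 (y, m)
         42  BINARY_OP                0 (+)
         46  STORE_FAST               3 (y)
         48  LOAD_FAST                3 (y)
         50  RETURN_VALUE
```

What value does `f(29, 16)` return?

1331

LOAD_FAST_LOAD_FAST a,a → push 29,29. Stack: [29, 29]
BINARY_OP * → 29 * 29 = 841. Stack: [841]
LOAD_FAST_LOAD_FAST a,a → push 29,29. Stack: [841, 29, 29]
BINARY_OP & → 29 & 29 = 29. Stack: [841, 29]
BINARY_OP | → 841 | 29 = 861. Stack: [861]
STORE_FAST m → m=861. Stack: []
LOAD_FAST m → push 861. Stack: [861]
LOAD_CONST → push 9. Stack: [861, 9]
BINARY_OP % → 861 % 9 = 6. Stack: [6]
LOAD_FAST_LOAD_FAST a,b → push 29,16. Stack: [6, 29, 16]
BINARY_OP * → 29 * 16 = 464. Stack: [6, 464]
BINARY_OP + → 6 + 464 = 470. Stack: [470]
STORE_FAST y → y=470. Stack: []
LOAD_FAST_LOAD_FAST y,m → push 470,861. Stack: [470, 861]
BINARY_OP + → 470 + 861 = 1331. Stack: [1331]
STORE_FAST y → y=1331. Stack: []
LOAD_FAST y → push 1331. Stack: [1331]
RETURN_VALUE → return 1331.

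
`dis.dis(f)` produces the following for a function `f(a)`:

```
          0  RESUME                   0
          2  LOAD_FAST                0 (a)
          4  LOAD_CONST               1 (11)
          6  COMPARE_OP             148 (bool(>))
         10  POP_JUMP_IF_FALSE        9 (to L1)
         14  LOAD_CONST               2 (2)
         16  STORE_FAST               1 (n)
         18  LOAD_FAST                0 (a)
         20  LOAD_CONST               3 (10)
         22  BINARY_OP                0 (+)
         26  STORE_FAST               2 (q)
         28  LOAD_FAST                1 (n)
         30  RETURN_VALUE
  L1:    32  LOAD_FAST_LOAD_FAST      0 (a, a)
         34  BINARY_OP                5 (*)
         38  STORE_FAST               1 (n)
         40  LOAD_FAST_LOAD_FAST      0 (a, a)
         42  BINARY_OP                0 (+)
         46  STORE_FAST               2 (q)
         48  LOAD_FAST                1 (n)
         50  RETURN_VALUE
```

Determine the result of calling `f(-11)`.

121

LOAD_FAST a → push -11. Stack: [-11]
LOAD_CONST → push 11. Stack: [-11, 11]
COMPARE_OP bool(>) → -11 vs 11 = False. Stack: [False]
POP_JUMP_IF_FALSE → pop False; jump. Stack: []
LOAD_FAST_LOAD_FAST a,a → push -11,-11. Stack: [-11, -11]
BINARY_OP * → -11 * -11 = 121. Stack: [121]
STORE_FAST n → n=121. Stack: []
LOAD_FAST_LOAD_FAST a,a → push -11,-11. Stack: [-11, -11]
BINARY_OP + → -11 + -11 = -22. Stack: [-22]
STORE_FAST q → q=-22. Stack: []
LOAD_FAST n → push 121. Stack: [121]
RETURN_VALUE → return 121.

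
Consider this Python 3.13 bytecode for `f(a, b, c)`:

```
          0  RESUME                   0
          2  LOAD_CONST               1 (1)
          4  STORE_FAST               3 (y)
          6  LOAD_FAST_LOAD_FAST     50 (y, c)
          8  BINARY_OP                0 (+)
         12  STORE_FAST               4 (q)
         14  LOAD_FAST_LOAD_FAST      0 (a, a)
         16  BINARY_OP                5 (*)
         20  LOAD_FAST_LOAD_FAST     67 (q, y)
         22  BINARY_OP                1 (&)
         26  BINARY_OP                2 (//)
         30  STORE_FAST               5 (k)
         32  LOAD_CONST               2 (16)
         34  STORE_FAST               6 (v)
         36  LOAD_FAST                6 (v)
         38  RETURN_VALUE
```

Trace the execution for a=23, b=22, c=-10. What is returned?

LOAD_CONST → push 1. Stack: [1]
STORE_FAST y → y=1. Stack: []
LOAD_FAST_LOAD_FAST y,c → push 1,-10. Stack: [1, -10]
BINARY_OP + → 1 + -10 = -9. Stack: [-9]
STORE_FAST q → q=-9. Stack: []
LOAD_FAST_LOAD_FAST a,a → push 23,23. Stack: [23, 23]
BINARY_OP * → 23 * 23 = 529. Stack: [529]
LOAD_FAST_LOAD_FAST q,y → push -9,1. Stack: [529, -9, 1]
BINARY_OP & → -9 & 1 = 1. Stack: [529, 1]
BINARY_OP // → 529 // 1 = 529. Stack: [529]
STORE_FAST k → k=529. Stack: []
LOAD_CONST → push 16. Stack: [16]
STORE_FAST v → v=16. Stack: []
LOAD_FAST v → push 16. Stack: [16]
RETURN_VALUE → return 16.

16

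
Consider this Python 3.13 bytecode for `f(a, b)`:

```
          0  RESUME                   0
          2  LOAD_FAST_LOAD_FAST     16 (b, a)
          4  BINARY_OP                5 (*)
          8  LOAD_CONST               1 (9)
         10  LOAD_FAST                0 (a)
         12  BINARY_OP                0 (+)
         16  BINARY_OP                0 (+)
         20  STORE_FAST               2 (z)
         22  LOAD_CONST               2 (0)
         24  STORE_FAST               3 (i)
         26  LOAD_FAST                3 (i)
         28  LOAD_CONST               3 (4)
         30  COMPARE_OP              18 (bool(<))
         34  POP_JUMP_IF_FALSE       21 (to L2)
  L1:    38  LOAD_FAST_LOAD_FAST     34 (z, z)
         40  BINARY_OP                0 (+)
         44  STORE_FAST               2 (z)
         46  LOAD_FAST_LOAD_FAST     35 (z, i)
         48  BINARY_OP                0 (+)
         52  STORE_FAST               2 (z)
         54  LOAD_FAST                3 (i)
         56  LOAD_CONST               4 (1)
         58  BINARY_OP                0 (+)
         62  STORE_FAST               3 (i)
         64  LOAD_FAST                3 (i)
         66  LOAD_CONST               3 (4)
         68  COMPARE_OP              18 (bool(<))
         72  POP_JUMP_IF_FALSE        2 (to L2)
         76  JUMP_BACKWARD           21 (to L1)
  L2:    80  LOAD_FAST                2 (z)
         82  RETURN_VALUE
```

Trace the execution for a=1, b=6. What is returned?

LOAD_FAST_LOAD_FAST b,a → push 6,1
BINARY_OP * → 6 * 1 = 6
LOAD_CONST → push 9
LOAD_FAST a → push 1
BINARY_OP + → 9 + 1 = 10
BINARY_OP + → 6 + 10 = 16
STORE_FAST z → z=16
LOAD_CONST → push 0
STORE_FAST i → i=0
LOAD_FAST i → push 0
LOAD_CONST → push 4
COMPARE_OP bool(<) → 0 vs 4 = True
POP_JUMP_IF_FALSE → pop True; no jump
LOAD_FAST_LOAD_FAST z,z → push 16,16
BINARY_OP + → 16 + 16 = 32
STORE_FAST z → z=32
LOAD_FAST_LOAD_FAST z,i → push 32,0
BINARY_OP + → 32 + 0 = 32
STORE_FAST z → z=32
LOAD_FAST i → push 0
LOAD_CONST → push 1
BINARY_OP + → 0 + 1 = 1
STORE_FAST i → i=1
LOAD_FAST i → push 1
LOAD_CONST → push 4
COMPARE_OP bool(<) → 1 vs 4 = True
POP_JUMP_IF_FALSE → pop True; no jump
LOAD_FAST_LOAD_FAST z,z → push 32,32
BINARY_OP + → 32 + 32 = 64
STORE_FAST z → z=64
LOAD_FAST_LOAD_FAST z,i → push 64,1
BINARY_OP + → 64 + 1 = 65
STORE_FAST z → z=65
LOAD_FAST i → push 1
LOAD_CONST → push 1
BINARY_OP + → 1 + 1 = 2
STORE_FAST i → i=2
LOAD_FAST i → push 2
LOAD_CONST → push 4
COMPARE_OP bool(<) → 2 vs 4 = True
POP_JUMP_IF_FALSE → pop True; no jump
LOAD_FAST_LOAD_FAST z,z → push 65,65
BINARY_OP + → 65 + 65 = 130
STORE_FAST z → z=130
LOAD_FAST_LOAD_FAST z,i → push 130,2
BINARY_OP + → 130 + 2 = 132
STORE_FAST z → z=132
LOAD_FAST i → push 2
LOAD_CONST → push 1
BINARY_OP + → 2 + 1 = 3
STORE_FAST i → i=3
LOAD_FAST i → push 3
LOAD_CONST → push 4
COMPARE_OP bool(<) → 3 vs 4 = True
POP_JUMP_IF_FALSE → pop True; no jump
LOAD_FAST_LOAD_FAST z,z → push 132,132
BINARY_OP + → 132 + 132 = 264
STORE_FAST z → z=264
LOAD_FAST_LOAD_FAST z,i → push 264,3
BINARY_OP + → 264 + 3 = 267
STORE_FAST z → z=267
LOAD_FAST i → push 3
LOAD_CONST → push 1
BINARY_OP + → 3 + 1 = 4
STORE_FAST i → i=4
LOAD_FAST i → push 4
LOAD_CONST → push 4
COMPARE_OP bool(<) → 4 vs 4 = False
POP_JUMP_IF_FALSE → pop False; jump
LOAD_FAST z → push 267
RETURN_VALUE → return 267.

267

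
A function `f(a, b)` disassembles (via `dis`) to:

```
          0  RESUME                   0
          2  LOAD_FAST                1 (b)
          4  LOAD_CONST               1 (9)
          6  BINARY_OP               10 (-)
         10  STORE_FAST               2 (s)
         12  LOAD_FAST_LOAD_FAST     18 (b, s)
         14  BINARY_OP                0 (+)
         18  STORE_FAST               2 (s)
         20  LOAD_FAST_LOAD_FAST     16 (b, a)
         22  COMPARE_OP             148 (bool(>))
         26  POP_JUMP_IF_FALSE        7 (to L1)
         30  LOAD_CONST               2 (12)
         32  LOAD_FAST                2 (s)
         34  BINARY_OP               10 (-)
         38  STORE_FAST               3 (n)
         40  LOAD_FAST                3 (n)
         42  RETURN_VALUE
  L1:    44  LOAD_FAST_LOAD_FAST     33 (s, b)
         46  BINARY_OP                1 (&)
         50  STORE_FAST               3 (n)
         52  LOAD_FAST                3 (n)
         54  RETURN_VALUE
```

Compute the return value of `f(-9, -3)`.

27

LOAD_FAST b → push -3. Stack: [-3]
LOAD_CONST → push 9. Stack: [-3, 9]
BINARY_OP - → -3 - 9 = -12. Stack: [-12]
STORE_FAST s → s=-12. Stack: []
LOAD_FAST_LOAD_FAST b,s → push -3,-12. Stack: [-3, -12]
BINARY_OP + → -3 + -12 = -15. Stack: [-15]
STORE_FAST s → s=-15. Stack: []
LOAD_FAST_LOAD_FAST b,a → push -3,-9. Stack: [-3, -9]
COMPARE_OP bool(>) → -3 vs -9 = True. Stack: [True]
POP_JUMP_IF_FALSE → pop True; no jump. Stack: []
LOAD_CONST → push 12. Stack: [12]
LOAD_FAST s → push -15. Stack: [12, -15]
BINARY_OP - → 12 - -15 = 27. Stack: [27]
STORE_FAST n → n=27. Stack: []
LOAD_FAST n → push 27. Stack: [27]
RETURN_VALUE → return 27.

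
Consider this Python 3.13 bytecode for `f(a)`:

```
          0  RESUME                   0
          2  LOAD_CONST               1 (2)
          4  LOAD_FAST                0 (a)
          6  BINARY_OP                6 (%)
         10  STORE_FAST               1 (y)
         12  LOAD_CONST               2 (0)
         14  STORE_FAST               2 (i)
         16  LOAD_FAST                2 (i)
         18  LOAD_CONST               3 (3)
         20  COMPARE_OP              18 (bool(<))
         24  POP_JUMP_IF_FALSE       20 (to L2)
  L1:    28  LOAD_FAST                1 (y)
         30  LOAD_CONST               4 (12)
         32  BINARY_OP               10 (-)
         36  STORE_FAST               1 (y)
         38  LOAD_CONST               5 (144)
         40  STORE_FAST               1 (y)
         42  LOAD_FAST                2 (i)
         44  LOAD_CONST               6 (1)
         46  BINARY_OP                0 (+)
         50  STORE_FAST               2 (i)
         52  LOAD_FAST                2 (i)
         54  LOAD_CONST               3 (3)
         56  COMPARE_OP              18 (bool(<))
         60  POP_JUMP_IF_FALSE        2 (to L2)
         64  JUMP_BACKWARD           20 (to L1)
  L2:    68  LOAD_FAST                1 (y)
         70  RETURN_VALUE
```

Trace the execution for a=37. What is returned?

144

LOAD_CONST → push 2. Stack: [2]
LOAD_FAST a → push 37. Stack: [2, 37]
BINARY_OP % → 2 % 37 = 2. Stack: [2]
STORE_FAST y → y=2. Stack: []
LOAD_CONST → push 0. Stack: [0]
STORE_FAST i → i=0. Stack: []
LOAD_FAST i → push 0. Stack: [0]
LOAD_CONST → push 3. Stack: [0, 3]
COMPARE_OP bool(<) → 0 vs 3 = True. Stack: [True]
POP_JUMP_IF_FALSE → pop True; no jump. Stack: []
LOAD_FAST y → push 2. Stack: [2]
LOAD_CONST → push 12. Stack: [2, 12]
BINARY_OP - → 2 - 12 = -10. Stack: [-10]
STORE_FAST y → y=-10. Stack: []
LOAD_CONST → push 144. Stack: [144]
STORE_FAST y → y=144. Stack: []
LOAD_FAST i → push 0. Stack: [0]
LOAD_CONST → push 1. Stack: [0, 1]
BINARY_OP + → 0 + 1 = 1. Stack: [1]
STORE_FAST i → i=1. Stack: []
LOAD_FAST i → push 1. Stack: [1]
LOAD_CONST → push 3. Stack: [1, 3]
COMPARE_OP bool(<) → 1 vs 3 = True. Stack: [True]
POP_JUMP_IF_FALSE → pop True; no jump. Stack: []
LOAD_FAST y → push 144. Stack: [144]
LOAD_CONST → push 12. Stack: [144, 12]
BINARY_OP - → 144 - 12 = 132. Stack: [132]
STORE_FAST y → y=132. Stack: []
LOAD_CONST → push 144. Stack: [144]
STORE_FAST y → y=144. Stack: []
LOAD_FAST i → push 1. Stack: [1]
LOAD_CONST → push 1. Stack: [1, 1]
BINARY_OP + → 1 + 1 = 2. Stack: [2]
STORE_FAST i → i=2. Stack: []
LOAD_FAST i → push 2. Stack: [2]
LOAD_CONST → push 3. Stack: [2, 3]
COMPARE_OP bool(<) → 2 vs 3 = True. Stack: [True]
POP_JUMP_IF_FALSE → pop True; no jump. Stack: []
LOAD_FAST y → push 144. Stack: [144]
LOAD_CONST → push 12. Stack: [144, 12]
BINARY_OP - → 144 - 12 = 132. Stack: [132]
STORE_FAST y → y=132. Stack: []
LOAD_CONST → push 144. Stack: [144]
STORE_FAST y → y=144. Stack: []
LOAD_FAST i → push 2. Stack: [2]
LOAD_CONST → push 1. Stack: [2, 1]
BINARY_OP + → 2 + 1 = 3. Stack: [3]
STORE_FAST i → i=3. Stack: []
LOAD_FAST i → push 3. Stack: [3]
LOAD_CONST → push 3. Stack: [3, 3]
COMPARE_OP bool(<) → 3 vs 3 = False. Stack: [False]
POP_JUMP_IF_FALSE → pop False; jump. Stack: []
LOAD_FAST y → push 144. Stack: [144]
RETURN_VALUE → return 144.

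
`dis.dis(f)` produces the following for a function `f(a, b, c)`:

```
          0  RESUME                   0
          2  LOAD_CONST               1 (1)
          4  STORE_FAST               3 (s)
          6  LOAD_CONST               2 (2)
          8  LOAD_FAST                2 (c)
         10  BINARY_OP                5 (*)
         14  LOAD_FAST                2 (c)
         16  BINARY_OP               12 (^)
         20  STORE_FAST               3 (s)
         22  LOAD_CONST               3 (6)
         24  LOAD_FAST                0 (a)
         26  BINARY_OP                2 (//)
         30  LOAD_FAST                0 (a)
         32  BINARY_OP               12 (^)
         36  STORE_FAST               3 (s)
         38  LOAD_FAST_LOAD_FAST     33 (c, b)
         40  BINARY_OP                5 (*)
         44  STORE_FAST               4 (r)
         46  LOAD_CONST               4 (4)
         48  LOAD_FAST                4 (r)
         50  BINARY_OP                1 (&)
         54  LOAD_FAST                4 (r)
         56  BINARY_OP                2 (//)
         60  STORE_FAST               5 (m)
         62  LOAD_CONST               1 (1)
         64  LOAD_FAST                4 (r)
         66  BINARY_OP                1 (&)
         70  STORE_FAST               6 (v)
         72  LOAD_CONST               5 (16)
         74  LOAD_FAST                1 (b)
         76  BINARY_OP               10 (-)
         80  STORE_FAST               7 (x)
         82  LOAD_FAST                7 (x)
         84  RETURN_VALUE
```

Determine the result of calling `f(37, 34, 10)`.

-18

LOAD_CONST → push 1. Stack: [1]
STORE_FAST s → s=1. Stack: []
LOAD_CONST → push 2. Stack: [2]
LOAD_FAST c → push 10. Stack: [2, 10]
BINARY_OP * → 2 * 10 = 20. Stack: [20]
LOAD_FAST c → push 10. Stack: [20, 10]
BINARY_OP ^ → 20 ^ 10 = 30. Stack: [30]
STORE_FAST s → s=30. Stack: []
LOAD_CONST → push 6. Stack: [6]
LOAD_FAST a → push 37. Stack: [6, 37]
BINARY_OP // → 6 // 37 = 0. Stack: [0]
LOAD_FAST a → push 37. Stack: [0, 37]
BINARY_OP ^ → 0 ^ 37 = 37. Stack: [37]
STORE_FAST s → s=37. Stack: []
LOAD_FAST_LOAD_FAST c,b → push 10,34. Stack: [10, 34]
BINARY_OP * → 10 * 34 = 340. Stack: [340]
STORE_FAST r → r=340. Stack: []
LOAD_CONST → push 4. Stack: [4]
LOAD_FAST r → push 340. Stack: [4, 340]
BINARY_OP & → 4 & 340 = 4. Stack: [4]
LOAD_FAST r → push 340. Stack: [4, 340]
BINARY_OP // → 4 // 340 = 0. Stack: [0]
STORE_FAST m → m=0. Stack: []
LOAD_CONST → push 1. Stack: [1]
LOAD_FAST r → push 340. Stack: [1, 340]
BINARY_OP & → 1 & 340 = 0. Stack: [0]
STORE_FAST v → v=0. Stack: []
LOAD_CONST → push 16. Stack: [16]
LOAD_FAST b → push 34. Stack: [16, 34]
BINARY_OP - → 16 - 34 = -18. Stack: [-18]
STORE_FAST x → x=-18. Stack: []
LOAD_FAST x → push -18. Stack: [-18]
RETURN_VALUE → return -18.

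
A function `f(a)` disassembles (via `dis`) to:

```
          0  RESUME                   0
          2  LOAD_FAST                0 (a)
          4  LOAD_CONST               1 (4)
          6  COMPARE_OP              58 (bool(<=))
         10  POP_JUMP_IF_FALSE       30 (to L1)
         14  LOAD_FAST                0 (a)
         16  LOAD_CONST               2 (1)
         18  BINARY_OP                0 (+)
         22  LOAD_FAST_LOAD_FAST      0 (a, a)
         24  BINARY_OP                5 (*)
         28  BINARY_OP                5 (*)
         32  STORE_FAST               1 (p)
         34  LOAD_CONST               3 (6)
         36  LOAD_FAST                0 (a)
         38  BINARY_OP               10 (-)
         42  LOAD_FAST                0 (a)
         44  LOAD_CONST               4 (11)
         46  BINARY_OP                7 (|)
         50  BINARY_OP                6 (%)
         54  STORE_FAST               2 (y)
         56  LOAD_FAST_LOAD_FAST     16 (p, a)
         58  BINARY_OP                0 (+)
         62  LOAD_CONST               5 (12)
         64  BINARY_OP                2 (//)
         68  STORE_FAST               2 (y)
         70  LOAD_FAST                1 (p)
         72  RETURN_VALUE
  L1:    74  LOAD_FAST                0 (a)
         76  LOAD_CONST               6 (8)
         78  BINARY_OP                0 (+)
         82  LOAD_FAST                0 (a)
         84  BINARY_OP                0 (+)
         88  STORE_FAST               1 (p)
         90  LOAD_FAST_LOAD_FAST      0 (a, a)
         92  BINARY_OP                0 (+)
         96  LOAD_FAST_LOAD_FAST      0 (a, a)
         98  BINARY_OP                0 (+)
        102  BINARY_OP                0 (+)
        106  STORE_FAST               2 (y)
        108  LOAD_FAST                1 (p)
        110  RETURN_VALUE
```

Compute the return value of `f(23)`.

54

LOAD_FAST a → push 23. Stack: [23]
LOAD_CONST → push 4. Stack: [23, 4]
COMPARE_OP bool(<=) → 23 vs 4 = False. Stack: [False]
POP_JUMP_IF_FALSE → pop False; jump. Stack: []
LOAD_FAST a → push 23. Stack: [23]
LOAD_CONST → push 8. Stack: [23, 8]
BINARY_OP + → 23 + 8 = 31. Stack: [31]
LOAD_FAST a → push 23. Stack: [31, 23]
BINARY_OP + → 31 + 23 = 54. Stack: [54]
STORE_FAST p → p=54. Stack: []
LOAD_FAST_LOAD_FAST a,a → push 23,23. Stack: [23, 23]
BINARY_OP + → 23 + 23 = 46. Stack: [46]
LOAD_FAST_LOAD_FAST a,a → push 23,23. Stack: [46, 23, 23]
BINARY_OP + → 23 + 23 = 46. Stack: [46, 46]
BINARY_OP + → 46 + 46 = 92. Stack: [92]
STORE_FAST y → y=92. Stack: []
LOAD_FAST p → push 54. Stack: [54]
RETURN_VALUE → return 54.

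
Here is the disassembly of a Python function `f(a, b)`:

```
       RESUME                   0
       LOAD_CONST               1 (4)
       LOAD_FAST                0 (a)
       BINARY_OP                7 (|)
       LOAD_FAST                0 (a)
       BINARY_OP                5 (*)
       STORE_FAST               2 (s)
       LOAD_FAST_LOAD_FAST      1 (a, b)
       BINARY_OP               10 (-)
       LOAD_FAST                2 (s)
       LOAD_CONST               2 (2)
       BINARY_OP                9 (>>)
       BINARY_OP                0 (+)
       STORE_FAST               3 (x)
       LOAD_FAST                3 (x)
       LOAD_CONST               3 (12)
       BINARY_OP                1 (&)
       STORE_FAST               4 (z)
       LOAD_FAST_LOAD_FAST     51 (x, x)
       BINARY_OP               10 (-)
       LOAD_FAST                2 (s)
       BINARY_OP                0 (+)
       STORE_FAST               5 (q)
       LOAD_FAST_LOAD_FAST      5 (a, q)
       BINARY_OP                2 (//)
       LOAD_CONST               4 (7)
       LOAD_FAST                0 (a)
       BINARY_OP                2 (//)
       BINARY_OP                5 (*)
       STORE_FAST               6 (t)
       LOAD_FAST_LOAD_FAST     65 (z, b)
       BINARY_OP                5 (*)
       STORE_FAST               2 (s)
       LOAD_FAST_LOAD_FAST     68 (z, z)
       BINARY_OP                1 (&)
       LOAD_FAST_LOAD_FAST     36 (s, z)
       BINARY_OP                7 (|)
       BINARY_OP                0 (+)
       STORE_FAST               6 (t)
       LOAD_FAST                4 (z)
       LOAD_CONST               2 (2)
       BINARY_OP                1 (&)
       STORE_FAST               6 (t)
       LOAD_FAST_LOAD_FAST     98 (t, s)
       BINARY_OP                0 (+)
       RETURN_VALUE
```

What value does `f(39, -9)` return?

LOAD_CONST → push 4. Stack: [4]
LOAD_FAST a → push 39. Stack: [4, 39]
BINARY_OP | → 4 | 39 = 39. Stack: [39]
LOAD_FAST a → push 39. Stack: [39, 39]
BINARY_OP * → 39 * 39 = 1521. Stack: [1521]
STORE_FAST s → s=1521. Stack: []
LOAD_FAST_LOAD_FAST a,b → push 39,-9. Stack: [39, -9]
BINARY_OP - → 39 - -9 = 48. Stack: [48]
LOAD_FAST s → push 1521. Stack: [48, 1521]
LOAD_CONST → push 2. Stack: [48, 1521, 2]
BINARY_OP >> → 1521 >> 2 = 380. Stack: [48, 380]
BINARY_OP + → 48 + 380 = 428. Stack: [428]
STORE_FAST x → x=428. Stack: []
LOAD_FAST x → push 428. Stack: [428]
LOAD_CONST → push 12. Stack: [428, 12]
BINARY_OP & → 428 & 12 = 12. Stack: [12]
STORE_FAST z → z=12. Stack: []
LOAD_FAST_LOAD_FAST x,x → push 428,428. Stack: [428, 428]
BINARY_OP - → 428 - 428 = 0. Stack: [0]
LOAD_FAST s → push 1521. Stack: [0, 1521]
BINARY_OP + → 0 + 1521 = 1521. Stack: [1521]
STORE_FAST q → q=1521. Stack: []
LOAD_FAST_LOAD_FAST a,q → push 39,1521. Stack: [39, 1521]
BINARY_OP // → 39 // 1521 = 0. Stack: [0]
LOAD_CONST → push 7. Stack: [0, 7]
LOAD_FAST a → push 39. Stack: [0, 7, 39]
BINARY_OP // → 7 // 39 = 0. Stack: [0, 0]
BINARY_OP * → 0 * 0 = 0. Stack: [0]
STORE_FAST t → t=0. Stack: []
LOAD_FAST_LOAD_FAST z,b → push 12,-9. Stack: [12, -9]
BINARY_OP * → 12 * -9 = -108. Stack: [-108]
STORE_FAST s → s=-108. Stack: []
LOAD_FAST_LOAD_FAST z,z → push 12,12. Stack: [12, 12]
BINARY_OP & → 12 & 12 = 12. Stack: [12]
LOAD_FAST_LOAD_FAST s,z → push -108,12. Stack: [12, -108, 12]
BINARY_OP | → -108 | 12 = -100. Stack: [12, -100]
BINARY_OP + → 12 + -100 = -88. Stack: [-88]
STORE_FAST t → t=-88. Stack: []
LOAD_FAST z → push 12. Stack: [12]
LOAD_CONST → push 2. Stack: [12, 2]
BINARY_OP & → 12 & 2 = 0. Stack: [0]
STORE_FAST t → t=0. Stack: []
LOAD_FAST_LOAD_FAST t,s → push 0,-108. Stack: [0, -108]
BINARY_OP + → 0 + -108 = -108. Stack: [-108]
RETURN_VALUE → return -108.

-108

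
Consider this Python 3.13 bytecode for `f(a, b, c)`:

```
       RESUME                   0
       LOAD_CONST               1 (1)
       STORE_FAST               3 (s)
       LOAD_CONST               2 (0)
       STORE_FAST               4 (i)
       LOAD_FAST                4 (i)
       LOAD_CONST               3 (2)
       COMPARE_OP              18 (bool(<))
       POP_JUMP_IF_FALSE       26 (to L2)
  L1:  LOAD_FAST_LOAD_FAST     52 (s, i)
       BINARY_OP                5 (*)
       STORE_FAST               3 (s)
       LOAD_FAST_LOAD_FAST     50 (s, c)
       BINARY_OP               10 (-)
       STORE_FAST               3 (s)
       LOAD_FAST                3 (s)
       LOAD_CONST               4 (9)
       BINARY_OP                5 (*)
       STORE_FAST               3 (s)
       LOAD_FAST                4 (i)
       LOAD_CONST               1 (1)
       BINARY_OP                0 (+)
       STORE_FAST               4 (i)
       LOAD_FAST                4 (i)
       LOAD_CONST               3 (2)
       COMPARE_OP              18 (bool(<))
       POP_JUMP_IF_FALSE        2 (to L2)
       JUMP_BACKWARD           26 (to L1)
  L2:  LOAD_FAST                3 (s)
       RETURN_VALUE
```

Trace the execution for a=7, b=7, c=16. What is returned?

LOAD_CONST → push 1. Stack: [1]
STORE_FAST s → s=1. Stack: []
LOAD_CONST → push 0. Stack: [0]
STORE_FAST i → i=0. Stack: []
LOAD_FAST i → push 0. Stack: [0]
LOAD_CONST → push 2. Stack: [0, 2]
COMPARE_OP bool(<) → 0 vs 2 = True. Stack: [True]
POP_JUMP_IF_FALSE → pop True; no jump. Stack: []
LOAD_FAST_LOAD_FAST s,i → push 1,0. Stack: [1, 0]
BINARY_OP * → 1 * 0 = 0. Stack: [0]
STORE_FAST s → s=0. Stack: []
LOAD_FAST_LOAD_FAST s,c → push 0,16. Stack: [0, 16]
BINARY_OP - → 0 - 16 = -16. Stack: [-16]
STORE_FAST s → s=-16. Stack: []
LOAD_FAST s → push -16. Stack: [-16]
LOAD_CONST → push 9. Stack: [-16, 9]
BINARY_OP * → -16 * 9 = -144. Stack: [-144]
STORE_FAST s → s=-144. Stack: []
LOAD_FAST i → push 0. Stack: [0]
LOAD_CONST → push 1. Stack: [0, 1]
BINARY_OP + → 0 + 1 = 1. Stack: [1]
STORE_FAST i → i=1. Stack: []
LOAD_FAST i → push 1. Stack: [1]
LOAD_CONST → push 2. Stack: [1, 2]
COMPARE_OP bool(<) → 1 vs 2 = True. Stack: [True]
POP_JUMP_IF_FALSE → pop True; no jump. Stack: []
LOAD_FAST_LOAD_FAST s,i → push -144,1. Stack: [-144, 1]
BINARY_OP * → -144 * 1 = -144. Stack: [-144]
STORE_FAST s → s=-144. Stack: []
LOAD_FAST_LOAD_FAST s,c → push -144,16. Stack: [-144, 16]
BINARY_OP - → -144 - 16 = -160. Stack: [-160]
STORE_FAST s → s=-160. Stack: []
LOAD_FAST s → push -160. Stack: [-160]
LOAD_CONST → push 9. Stack: [-160, 9]
BINARY_OP * → -160 * 9 = -1440. Stack: [-1440]
STORE_FAST s → s=-1440. Stack: []
LOAD_FAST i → push 1. Stack: [1]
LOAD_CONST → push 1. Stack: [1, 1]
BINARY_OP + → 1 + 1 = 2. Stack: [2]
STORE_FAST i → i=2. Stack: []
LOAD_FAST i → push 2. Stack: [2]
LOAD_CONST → push 2. Stack: [2, 2]
COMPARE_OP bool(<) → 2 vs 2 = False. Stack: [False]
POP_JUMP_IF_FALSE → pop False; jump. Stack: []
LOAD_FAST s → push -1440. Stack: [-1440]
RETURN_VALUE → return -1440.

-1440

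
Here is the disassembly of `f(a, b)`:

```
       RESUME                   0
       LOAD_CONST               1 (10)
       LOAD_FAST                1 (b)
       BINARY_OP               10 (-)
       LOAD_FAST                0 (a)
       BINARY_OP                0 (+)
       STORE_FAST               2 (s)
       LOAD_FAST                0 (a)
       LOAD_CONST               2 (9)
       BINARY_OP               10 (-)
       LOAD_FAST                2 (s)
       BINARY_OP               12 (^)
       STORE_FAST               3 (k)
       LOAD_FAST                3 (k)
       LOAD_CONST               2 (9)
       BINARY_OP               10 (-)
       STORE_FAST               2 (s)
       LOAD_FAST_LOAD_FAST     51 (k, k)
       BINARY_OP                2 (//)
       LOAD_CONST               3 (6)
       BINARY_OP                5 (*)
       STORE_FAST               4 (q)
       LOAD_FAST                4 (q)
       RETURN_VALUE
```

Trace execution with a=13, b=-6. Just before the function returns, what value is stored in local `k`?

25

LOAD_CONST → push 10. Stack: [10]
LOAD_FAST b → push -6. Stack: [10, -6]
BINARY_OP - → 10 - -6 = 16. Stack: [16]
LOAD_FAST a → push 13. Stack: [16, 13]
BINARY_OP + → 16 + 13 = 29. Stack: [29]
STORE_FAST s → s=29. Stack: []
LOAD_FAST a → push 13. Stack: [13]
LOAD_CONST → push 9. Stack: [13, 9]
BINARY_OP - → 13 - 9 = 4. Stack: [4]
LOAD_FAST s → push 29. Stack: [4, 29]
BINARY_OP ^ → 4 ^ 29 = 25. Stack: [25]
STORE_FAST k → k=25. Stack: []
LOAD_FAST k → push 25. Stack: [25]
LOAD_CONST → push 9. Stack: [25, 9]
BINARY_OP - → 25 - 9 = 16. Stack: [16]
STORE_FAST s → s=16. Stack: []
LOAD_FAST_LOAD_FAST k,k → push 25,25. Stack: [25, 25]
BINARY_OP // → 25 // 25 = 1. Stack: [1]
LOAD_CONST → push 6. Stack: [1, 6]
BINARY_OP * → 1 * 6 = 6. Stack: [6]
STORE_FAST q → q=6. Stack: []
LOAD_FAST q → push 6. Stack: [6]
RETURN_VALUE → return 6.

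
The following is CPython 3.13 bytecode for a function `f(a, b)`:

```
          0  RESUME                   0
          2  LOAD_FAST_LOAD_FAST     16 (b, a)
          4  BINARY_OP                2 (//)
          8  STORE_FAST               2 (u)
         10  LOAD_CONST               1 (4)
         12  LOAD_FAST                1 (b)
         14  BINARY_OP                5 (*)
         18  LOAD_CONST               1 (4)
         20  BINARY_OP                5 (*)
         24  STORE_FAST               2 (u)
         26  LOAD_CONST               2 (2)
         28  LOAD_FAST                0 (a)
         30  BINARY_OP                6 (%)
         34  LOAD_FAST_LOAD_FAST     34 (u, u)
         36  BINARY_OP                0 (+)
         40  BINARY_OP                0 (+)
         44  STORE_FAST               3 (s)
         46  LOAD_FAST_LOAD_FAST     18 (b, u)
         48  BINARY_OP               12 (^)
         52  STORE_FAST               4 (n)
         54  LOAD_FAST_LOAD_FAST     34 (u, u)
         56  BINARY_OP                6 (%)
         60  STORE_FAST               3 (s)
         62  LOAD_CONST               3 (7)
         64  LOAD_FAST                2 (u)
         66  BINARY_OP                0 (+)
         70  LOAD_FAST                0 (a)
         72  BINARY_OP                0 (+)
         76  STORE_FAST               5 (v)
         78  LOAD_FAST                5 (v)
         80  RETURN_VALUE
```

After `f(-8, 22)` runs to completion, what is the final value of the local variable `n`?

374

LOAD_FAST_LOAD_FAST b,a → push 22,-8. Stack: [22, -8]
BINARY_OP // → 22 // -8 = -3. Stack: [-3]
STORE_FAST u → u=-3. Stack: []
LOAD_CONST → push 4. Stack: [4]
LOAD_FAST b → push 22. Stack: [4, 22]
BINARY_OP * → 4 * 22 = 88. Stack: [88]
LOAD_CONST → push 4. Stack: [88, 4]
BINARY_OP * → 88 * 4 = 352. Stack: [352]
STORE_FAST u → u=352. Stack: []
LOAD_CONST → push 2. Stack: [2]
LOAD_FAST a → push -8. Stack: [2, -8]
BINARY_OP % → 2 % -8 = -6. Stack: [-6]
LOAD_FAST_LOAD_FAST u,u → push 352,352. Stack: [-6, 352, 352]
BINARY_OP + → 352 + 352 = 704. Stack: [-6, 704]
BINARY_OP + → -6 + 704 = 698. Stack: [698]
STORE_FAST s → s=698. Stack: []
LOAD_FAST_LOAD_FAST b,u → push 22,352. Stack: [22, 352]
BINARY_OP ^ → 22 ^ 352 = 374. Stack: [374]
STORE_FAST n → n=374. Stack: []
LOAD_FAST_LOAD_FAST u,u → push 352,352. Stack: [352, 352]
BINARY_OP % → 352 % 352 = 0. Stack: [0]
STORE_FAST s → s=0. Stack: []
LOAD_CONST → push 7. Stack: [7]
LOAD_FAST u → push 352. Stack: [7, 352]
BINARY_OP + → 7 + 352 = 359. Stack: [359]
LOAD_FAST a → push -8. Stack: [359, -8]
BINARY_OP + → 359 + -8 = 351. Stack: [351]
STORE_FAST v → v=351. Stack: []
LOAD_FAST v → push 351. Stack: [351]
RETURN_VALUE → return 351.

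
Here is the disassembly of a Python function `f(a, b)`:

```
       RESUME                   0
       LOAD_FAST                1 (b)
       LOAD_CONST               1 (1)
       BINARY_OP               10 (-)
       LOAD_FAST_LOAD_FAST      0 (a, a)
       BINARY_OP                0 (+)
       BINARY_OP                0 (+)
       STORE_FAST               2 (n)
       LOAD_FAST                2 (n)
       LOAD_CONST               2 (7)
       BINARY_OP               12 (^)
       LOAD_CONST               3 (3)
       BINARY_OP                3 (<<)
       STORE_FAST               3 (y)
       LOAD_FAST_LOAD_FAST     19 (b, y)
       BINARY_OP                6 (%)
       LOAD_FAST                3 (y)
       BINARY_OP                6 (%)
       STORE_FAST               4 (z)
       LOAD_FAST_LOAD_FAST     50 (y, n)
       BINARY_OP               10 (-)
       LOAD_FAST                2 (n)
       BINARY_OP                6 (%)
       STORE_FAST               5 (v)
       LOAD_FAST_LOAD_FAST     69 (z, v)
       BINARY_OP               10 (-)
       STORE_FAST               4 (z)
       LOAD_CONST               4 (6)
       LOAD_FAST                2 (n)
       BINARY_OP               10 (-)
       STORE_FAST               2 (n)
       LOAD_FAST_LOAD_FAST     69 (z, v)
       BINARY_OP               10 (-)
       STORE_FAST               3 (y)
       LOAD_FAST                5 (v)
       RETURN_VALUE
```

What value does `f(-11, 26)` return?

2

LOAD_FAST b → push 26. Stack: [26]
LOAD_CONST → push 1. Stack: [26, 1]
BINARY_OP - → 26 - 1 = 25. Stack: [25]
LOAD_FAST_LOAD_FAST a,a → push -11,-11. Stack: [25, -11, -11]
BINARY_OP + → -11 + -11 = -22. Stack: [25, -22]
BINARY_OP + → 25 + -22 = 3. Stack: [3]
STORE_FAST n → n=3. Stack: []
LOAD_FAST n → push 3. Stack: [3]
LOAD_CONST → push 7. Stack: [3, 7]
BINARY_OP ^ → 3 ^ 7 = 4. Stack: [4]
LOAD_CONST → push 3. Stack: [4, 3]
BINARY_OP << → 4 << 3 = 32. Stack: [32]
STORE_FAST y → y=32. Stack: []
LOAD_FAST_LOAD_FAST b,y → push 26,32. Stack: [26, 32]
BINARY_OP % → 26 % 32 = 26. Stack: [26]
LOAD_FAST y → push 32. Stack: [26, 32]
BINARY_OP % → 26 % 32 = 26. Stack: [26]
STORE_FAST z → z=26. Stack: []
LOAD_FAST_LOAD_FAST y,n → push 32,3. Stack: [32, 3]
BINARY_OP - → 32 - 3 = 29. Stack: [29]
LOAD_FAST n → push 3. Stack: [29, 3]
BINARY_OP % → 29 % 3 = 2. Stack: [2]
STORE_FAST v → v=2. Stack: []
LOAD_FAST_LOAD_FAST z,v → push 26,2. Stack: [26, 2]
BINARY_OP - → 26 - 2 = 24. Stack: [24]
STORE_FAST z → z=24. Stack: []
LOAD_CONST → push 6. Stack: [6]
LOAD_FAST n → push 3. Stack: [6, 3]
BINARY_OP - → 6 - 3 = 3. Stack: [3]
STORE_FAST n → n=3. Stack: []
LOAD_FAST_LOAD_FAST z,v → push 24,2. Stack: [24, 2]
BINARY_OP - → 24 - 2 = 22. Stack: [22]
STORE_FAST y → y=22. Stack: []
LOAD_FAST v → push 2. Stack: [2]
RETURN_VALUE → return 2.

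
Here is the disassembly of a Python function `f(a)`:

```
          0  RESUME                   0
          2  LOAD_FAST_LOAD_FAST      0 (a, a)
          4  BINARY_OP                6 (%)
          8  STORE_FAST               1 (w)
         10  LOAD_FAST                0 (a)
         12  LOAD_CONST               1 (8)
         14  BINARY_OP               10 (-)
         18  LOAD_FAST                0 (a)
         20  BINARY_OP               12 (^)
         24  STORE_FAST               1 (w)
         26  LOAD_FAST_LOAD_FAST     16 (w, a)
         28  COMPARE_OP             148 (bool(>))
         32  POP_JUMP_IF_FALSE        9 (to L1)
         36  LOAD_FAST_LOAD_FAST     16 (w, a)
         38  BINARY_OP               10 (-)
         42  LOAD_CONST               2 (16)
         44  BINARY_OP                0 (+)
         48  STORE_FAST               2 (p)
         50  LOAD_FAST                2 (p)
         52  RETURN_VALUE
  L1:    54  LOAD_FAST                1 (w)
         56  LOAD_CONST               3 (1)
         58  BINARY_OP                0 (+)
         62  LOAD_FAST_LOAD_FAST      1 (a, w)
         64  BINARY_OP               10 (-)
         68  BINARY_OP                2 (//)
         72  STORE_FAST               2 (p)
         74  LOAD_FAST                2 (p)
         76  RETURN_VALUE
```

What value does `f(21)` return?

19

LOAD_FAST_LOAD_FAST a,a → push 21,21. Stack: [21, 21]
BINARY_OP % → 21 % 21 = 0. Stack: [0]
STORE_FAST w → w=0. Stack: []
LOAD_FAST a → push 21. Stack: [21]
LOAD_CONST → push 8. Stack: [21, 8]
BINARY_OP - → 21 - 8 = 13. Stack: [13]
LOAD_FAST a → push 21. Stack: [13, 21]
BINARY_OP ^ → 13 ^ 21 = 24. Stack: [24]
STORE_FAST w → w=24. Stack: []
LOAD_FAST_LOAD_FAST w,a → push 24,21. Stack: [24, 21]
COMPARE_OP bool(>) → 24 vs 21 = True. Stack: [True]
POP_JUMP_IF_FALSE → pop True; no jump. Stack: []
LOAD_FAST_LOAD_FAST w,a → push 24,21. Stack: [24, 21]
BINARY_OP - → 24 - 21 = 3. Stack: [3]
LOAD_CONST → push 16. Stack: [3, 16]
BINARY_OP + → 3 + 16 = 19. Stack: [19]
STORE_FAST p → p=19. Stack: []
LOAD_FAST p → push 19. Stack: [19]
RETURN_VALUE → return 19.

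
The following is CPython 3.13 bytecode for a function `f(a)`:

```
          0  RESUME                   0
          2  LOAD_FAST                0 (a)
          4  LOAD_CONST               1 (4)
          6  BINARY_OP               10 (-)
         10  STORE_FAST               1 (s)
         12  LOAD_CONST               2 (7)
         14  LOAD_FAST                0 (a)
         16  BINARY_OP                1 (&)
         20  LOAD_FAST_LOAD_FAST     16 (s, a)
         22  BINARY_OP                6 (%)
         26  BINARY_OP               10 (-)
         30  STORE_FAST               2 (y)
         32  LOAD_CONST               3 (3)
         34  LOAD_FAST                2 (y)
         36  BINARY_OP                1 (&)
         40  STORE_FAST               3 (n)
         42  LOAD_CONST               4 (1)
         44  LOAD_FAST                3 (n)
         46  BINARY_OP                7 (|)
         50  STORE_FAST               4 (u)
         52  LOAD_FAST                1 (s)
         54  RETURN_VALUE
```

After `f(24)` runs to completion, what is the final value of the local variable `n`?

LOAD_FAST a → push 24. Stack: [24]
LOAD_CONST → push 4. Stack: [24, 4]
BINARY_OP - → 24 - 4 = 20. Stack: [20]
STORE_FAST s → s=20. Stack: []
LOAD_CONST → push 7. Stack: [7]
LOAD_FAST a → push 24. Stack: [7, 24]
BINARY_OP & → 7 & 24 = 0. Stack: [0]
LOAD_FAST_LOAD_FAST s,a → push 20,24. Stack: [0, 20, 24]
BINARY_OP % → 20 % 24 = 20. Stack: [0, 20]
BINARY_OP - → 0 - 20 = -20. Stack: [-20]
STORE_FAST y → y=-20. Stack: []
LOAD_CONST → push 3. Stack: [3]
LOAD_FAST y → push -20. Stack: [3, -20]
BINARY_OP & → 3 & -20 = 0. Stack: [0]
STORE_FAST n → n=0. Stack: []
LOAD_CONST → push 1. Stack: [1]
LOAD_FAST n → push 0. Stack: [1, 0]
BINARY_OP | → 1 | 0 = 1. Stack: [1]
STORE_FAST u → u=1. Stack: []
LOAD_FAST s → push 20. Stack: [20]
RETURN_VALUE → return 20.

0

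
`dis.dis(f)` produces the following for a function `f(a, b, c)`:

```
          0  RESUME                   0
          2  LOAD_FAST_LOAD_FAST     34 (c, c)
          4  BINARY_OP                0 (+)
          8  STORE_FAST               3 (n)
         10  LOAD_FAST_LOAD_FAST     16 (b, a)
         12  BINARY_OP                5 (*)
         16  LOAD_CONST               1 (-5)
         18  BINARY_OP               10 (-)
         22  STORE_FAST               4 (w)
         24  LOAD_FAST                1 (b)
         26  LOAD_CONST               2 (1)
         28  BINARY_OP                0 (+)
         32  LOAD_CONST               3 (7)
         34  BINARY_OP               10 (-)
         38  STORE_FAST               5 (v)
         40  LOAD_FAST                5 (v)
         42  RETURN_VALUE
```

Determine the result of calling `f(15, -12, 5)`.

LOAD_FAST_LOAD_FAST c,c → push 5,5. Stack: [5, 5]
BINARY_OP + → 5 + 5 = 10. Stack: [10]
STORE_FAST n → n=10. Stack: []
LOAD_FAST_LOAD_FAST b,a → push -12,15. Stack: [-12, 15]
BINARY_OP * → -12 * 15 = -180. Stack: [-180]
LOAD_CONST → push -5. Stack: [-180, -5]
BINARY_OP - → -180 - -5 = -175. Stack: [-175]
STORE_FAST w → w=-175. Stack: []
LOAD_FAST b → push -12. Stack: [-12]
LOAD_CONST → push 1. Stack: [-12, 1]
BINARY_OP + → -12 + 1 = -11. Stack: [-11]
LOAD_CONST → push 7. Stack: [-11, 7]
BINARY_OP - → -11 - 7 = -18. Stack: [-18]
STORE_FAST v → v=-18. Stack: []
LOAD_FAST v → push -18. Stack: [-18]
RETURN_VALUE → return -18.

-18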